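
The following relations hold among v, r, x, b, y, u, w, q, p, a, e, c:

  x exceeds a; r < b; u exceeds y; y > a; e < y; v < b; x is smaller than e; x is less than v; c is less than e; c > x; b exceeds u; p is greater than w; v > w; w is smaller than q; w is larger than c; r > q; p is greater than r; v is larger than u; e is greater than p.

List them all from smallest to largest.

a < x < c < w < q < r < p < e < y < u < v < b

Nothing is placed below a, so it is least; from there a < x; x < c; c < w; w < q; q < r; r < p; p < e; e < y; y < u; u < v; v < b, each given directly.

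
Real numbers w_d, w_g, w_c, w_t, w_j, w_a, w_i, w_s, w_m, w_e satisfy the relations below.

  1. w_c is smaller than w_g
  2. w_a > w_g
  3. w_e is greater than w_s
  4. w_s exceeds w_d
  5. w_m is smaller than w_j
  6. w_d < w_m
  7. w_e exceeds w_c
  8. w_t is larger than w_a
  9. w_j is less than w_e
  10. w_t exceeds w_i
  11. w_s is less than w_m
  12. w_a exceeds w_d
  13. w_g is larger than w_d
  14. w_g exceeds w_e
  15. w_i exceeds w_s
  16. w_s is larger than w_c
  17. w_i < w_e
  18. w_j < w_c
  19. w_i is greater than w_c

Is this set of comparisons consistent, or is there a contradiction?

inconsistent

Chaining the given relations yields w_m < w_j < w_c < w_s, so w_m < w_s. But one relation states w_s < w_m. These cannot both hold.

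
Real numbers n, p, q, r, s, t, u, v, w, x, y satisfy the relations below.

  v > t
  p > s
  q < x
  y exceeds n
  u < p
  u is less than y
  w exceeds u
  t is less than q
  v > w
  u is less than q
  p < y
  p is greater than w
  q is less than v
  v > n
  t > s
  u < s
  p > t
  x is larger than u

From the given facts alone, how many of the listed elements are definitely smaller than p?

4

From p the given relations immediately reach u, s, w, t.
Nothing else is reachable below p; 4 in all.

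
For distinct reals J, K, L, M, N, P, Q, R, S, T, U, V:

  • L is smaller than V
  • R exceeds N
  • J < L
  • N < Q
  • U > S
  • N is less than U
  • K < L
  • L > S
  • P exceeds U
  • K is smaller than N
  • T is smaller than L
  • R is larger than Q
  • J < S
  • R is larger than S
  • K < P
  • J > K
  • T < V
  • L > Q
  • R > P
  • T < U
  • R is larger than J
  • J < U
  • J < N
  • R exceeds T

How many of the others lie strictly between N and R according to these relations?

3

Chaining upward from N reaches: Q, U, P, L, V.
Chaining downward from R reaches: K, J, S, T, Q, U, P.
Strictly between N and R are those in both lists: Q, U, P — 3 elements.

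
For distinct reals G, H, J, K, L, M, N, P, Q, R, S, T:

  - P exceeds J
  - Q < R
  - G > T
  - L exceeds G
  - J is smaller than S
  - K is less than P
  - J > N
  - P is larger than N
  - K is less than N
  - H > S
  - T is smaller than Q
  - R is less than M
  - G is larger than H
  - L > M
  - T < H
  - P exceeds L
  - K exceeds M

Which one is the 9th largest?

M

The consecutive relations fix a unique order: T < Q < R < M < K < N < J < S < H < G < L < P.
Counting 9 from the largest end gives M.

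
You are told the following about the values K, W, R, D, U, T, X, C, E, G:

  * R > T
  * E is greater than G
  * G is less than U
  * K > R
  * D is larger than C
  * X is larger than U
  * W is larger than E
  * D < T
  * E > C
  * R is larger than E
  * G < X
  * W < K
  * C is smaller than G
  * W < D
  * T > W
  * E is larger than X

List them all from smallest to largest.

C < G < U < X < E < W < D < T < R < K

The consecutive links are each given: C < G; G < U; U < X; X < E; E < W; W < D; D < T; T < R; R < K.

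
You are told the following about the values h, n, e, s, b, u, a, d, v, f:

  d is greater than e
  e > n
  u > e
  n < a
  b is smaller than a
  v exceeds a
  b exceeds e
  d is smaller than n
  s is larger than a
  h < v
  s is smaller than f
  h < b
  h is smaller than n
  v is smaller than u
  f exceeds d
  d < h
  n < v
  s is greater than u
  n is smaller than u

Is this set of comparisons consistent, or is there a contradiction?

inconsistent

We have e < d stated directly, yet also d < h < n < e by chaining the others — so d < e. Contradiction.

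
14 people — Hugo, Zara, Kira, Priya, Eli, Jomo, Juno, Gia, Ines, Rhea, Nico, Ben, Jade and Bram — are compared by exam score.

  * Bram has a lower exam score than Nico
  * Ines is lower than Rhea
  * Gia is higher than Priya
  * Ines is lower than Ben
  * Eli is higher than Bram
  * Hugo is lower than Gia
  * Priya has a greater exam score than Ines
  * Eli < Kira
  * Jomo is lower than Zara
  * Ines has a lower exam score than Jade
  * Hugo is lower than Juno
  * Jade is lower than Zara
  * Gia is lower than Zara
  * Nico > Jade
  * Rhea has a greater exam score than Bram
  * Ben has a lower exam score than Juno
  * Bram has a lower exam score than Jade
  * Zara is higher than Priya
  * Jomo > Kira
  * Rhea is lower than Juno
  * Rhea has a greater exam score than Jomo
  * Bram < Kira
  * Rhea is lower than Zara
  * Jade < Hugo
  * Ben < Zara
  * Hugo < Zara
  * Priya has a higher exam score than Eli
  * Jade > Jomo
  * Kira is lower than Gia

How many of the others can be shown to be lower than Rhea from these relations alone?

From Rhea the given relations immediately reach Ines, Bram, Jomo.
From those, Kira — 4 in total.
From those, Eli — 5 in total.
No other element is forced below Rhea by the given relations, so the count is 5.

5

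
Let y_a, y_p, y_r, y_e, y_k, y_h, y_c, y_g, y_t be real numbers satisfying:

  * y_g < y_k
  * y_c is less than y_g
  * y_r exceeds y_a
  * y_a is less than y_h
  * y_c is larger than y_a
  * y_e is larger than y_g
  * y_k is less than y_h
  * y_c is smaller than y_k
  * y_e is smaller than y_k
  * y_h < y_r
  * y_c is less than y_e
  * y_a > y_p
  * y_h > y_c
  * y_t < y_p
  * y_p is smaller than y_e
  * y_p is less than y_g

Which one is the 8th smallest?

Piecing the relations together gives one ordering: y_t < y_p < y_a < y_c < y_g < y_e < y_k < y_h < y_r.
The 8th smallest is y_h.

y_h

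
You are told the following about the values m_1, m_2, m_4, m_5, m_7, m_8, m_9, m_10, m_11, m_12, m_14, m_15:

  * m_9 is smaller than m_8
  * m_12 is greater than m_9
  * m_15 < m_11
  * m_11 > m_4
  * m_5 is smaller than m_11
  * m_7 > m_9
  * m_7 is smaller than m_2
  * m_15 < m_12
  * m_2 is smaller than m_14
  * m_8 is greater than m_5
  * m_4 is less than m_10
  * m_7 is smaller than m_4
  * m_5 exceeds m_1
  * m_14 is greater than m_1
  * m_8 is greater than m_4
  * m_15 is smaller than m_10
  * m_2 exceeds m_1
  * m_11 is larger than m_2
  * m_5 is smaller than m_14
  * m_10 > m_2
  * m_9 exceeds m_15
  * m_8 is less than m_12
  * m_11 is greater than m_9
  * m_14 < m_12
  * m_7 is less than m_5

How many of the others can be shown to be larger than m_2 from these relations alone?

The elements the relations force above m_2 are m_11, m_14, m_12, m_10 — no chain reaches any other.
That is 4.

4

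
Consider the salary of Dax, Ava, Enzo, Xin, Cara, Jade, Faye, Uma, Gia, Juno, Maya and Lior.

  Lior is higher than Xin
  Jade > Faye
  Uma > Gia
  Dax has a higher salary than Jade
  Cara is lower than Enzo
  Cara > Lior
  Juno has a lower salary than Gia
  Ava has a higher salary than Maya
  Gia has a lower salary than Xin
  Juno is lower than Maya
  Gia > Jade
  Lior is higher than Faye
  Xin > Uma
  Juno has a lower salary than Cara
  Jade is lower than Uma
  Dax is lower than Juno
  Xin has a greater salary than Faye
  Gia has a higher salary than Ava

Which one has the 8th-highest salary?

Chaining the given pairs: Faye < Jade < Dax < Juno < Maya < Ava < Gia < Uma < Xin < Lior < Cara < Enzo.
Counting 8 from the largest end gives Maya.

Maya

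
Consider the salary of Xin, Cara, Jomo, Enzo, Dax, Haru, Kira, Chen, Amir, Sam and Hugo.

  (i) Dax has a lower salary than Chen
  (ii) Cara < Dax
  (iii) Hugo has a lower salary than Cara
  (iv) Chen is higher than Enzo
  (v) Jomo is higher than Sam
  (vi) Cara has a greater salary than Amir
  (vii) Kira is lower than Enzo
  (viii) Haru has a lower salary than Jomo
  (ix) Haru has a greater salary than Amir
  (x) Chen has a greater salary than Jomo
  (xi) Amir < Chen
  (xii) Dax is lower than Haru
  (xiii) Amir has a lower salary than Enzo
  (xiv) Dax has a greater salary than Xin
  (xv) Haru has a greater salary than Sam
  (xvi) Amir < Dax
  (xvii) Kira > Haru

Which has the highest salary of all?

Chen

Hugo is not greatest since Hugo < Cara; Amir is not greatest since Amir < Dax; Sam is not greatest since Sam < Haru; Cara is not greatest since Cara < Dax; Xin is not greatest since Xin < Dax; Dax is not greatest since Dax < Chen; Haru is not greatest since Haru < Jomo; Kira is not greatest since Kira < Enzo; Jomo is not greatest since Jomo < Chen; Enzo is not greatest since Enzo < Chen.
Only Chen has nothing above it, so Chen is the highest salary.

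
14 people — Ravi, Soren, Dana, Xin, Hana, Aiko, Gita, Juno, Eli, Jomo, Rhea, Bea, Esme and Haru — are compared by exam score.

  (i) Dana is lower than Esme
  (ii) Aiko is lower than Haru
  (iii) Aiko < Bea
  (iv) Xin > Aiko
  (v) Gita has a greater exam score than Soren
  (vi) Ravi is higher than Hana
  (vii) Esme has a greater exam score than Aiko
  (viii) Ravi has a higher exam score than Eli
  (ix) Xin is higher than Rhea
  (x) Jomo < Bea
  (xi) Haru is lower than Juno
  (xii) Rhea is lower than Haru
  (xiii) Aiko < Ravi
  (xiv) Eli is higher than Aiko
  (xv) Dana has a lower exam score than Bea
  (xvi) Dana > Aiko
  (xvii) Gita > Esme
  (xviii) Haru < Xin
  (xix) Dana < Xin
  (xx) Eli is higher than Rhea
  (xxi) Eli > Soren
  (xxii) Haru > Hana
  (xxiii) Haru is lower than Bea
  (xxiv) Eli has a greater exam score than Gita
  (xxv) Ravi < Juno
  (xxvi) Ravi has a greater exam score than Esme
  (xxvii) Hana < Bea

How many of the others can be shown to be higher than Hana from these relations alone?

5

Directly above Hana: Haru, Bea, Ravi.
One step further: Xin, Juno (5 so far).
No other element is forced above Hana by the given relations, so the count is 5.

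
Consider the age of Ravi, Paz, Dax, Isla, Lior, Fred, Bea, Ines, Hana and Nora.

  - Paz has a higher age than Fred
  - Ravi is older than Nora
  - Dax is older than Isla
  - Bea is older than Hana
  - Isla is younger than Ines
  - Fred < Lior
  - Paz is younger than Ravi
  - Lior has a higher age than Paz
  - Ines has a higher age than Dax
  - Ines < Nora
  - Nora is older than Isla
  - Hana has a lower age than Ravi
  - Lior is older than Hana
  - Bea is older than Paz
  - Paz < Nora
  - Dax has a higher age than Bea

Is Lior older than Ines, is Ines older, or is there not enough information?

undetermined

Following every chain through Lior: below Lior we get Fred, Paz, Hana.
Ines is not reached, and no chain runs the other way from Ines to Lior.
So the given relations leave the order of Lior and Ines undetermined.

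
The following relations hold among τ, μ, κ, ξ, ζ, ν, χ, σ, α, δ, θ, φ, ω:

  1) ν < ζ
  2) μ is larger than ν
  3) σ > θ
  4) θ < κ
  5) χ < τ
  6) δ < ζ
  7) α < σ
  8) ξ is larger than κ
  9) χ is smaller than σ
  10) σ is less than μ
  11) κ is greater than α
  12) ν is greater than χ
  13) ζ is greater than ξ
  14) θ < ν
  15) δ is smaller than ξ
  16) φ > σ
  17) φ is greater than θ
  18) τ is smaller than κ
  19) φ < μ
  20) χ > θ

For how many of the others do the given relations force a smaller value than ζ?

8

The elements the relations force below ζ are θ, χ, ν, α, δ, τ, κ, ξ — no chain reaches any other.
That is 8.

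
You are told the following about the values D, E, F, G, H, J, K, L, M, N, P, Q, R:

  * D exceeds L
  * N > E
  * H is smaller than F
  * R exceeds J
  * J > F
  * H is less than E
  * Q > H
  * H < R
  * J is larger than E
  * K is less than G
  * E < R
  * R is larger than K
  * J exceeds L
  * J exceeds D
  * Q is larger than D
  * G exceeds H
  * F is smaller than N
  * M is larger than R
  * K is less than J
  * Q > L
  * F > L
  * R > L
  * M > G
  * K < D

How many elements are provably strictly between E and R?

Chaining upward from E reaches: J, N, M.
Chaining downward from R reaches: L, K, H, D, F, J.
Strictly between E and R are those in both lists: J — 1 element.

1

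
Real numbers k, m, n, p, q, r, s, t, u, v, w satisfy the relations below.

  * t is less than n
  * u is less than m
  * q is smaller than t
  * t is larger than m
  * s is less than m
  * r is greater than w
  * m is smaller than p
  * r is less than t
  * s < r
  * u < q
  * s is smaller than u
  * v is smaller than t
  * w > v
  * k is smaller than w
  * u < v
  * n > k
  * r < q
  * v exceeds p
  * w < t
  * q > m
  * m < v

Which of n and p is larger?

The relevant relations are p < v; v < w; w < r; r < q; q < t; t < n.
Chaining these gives p < v < w < r < q < t < n.
So p < n; n is the larger of the two.

n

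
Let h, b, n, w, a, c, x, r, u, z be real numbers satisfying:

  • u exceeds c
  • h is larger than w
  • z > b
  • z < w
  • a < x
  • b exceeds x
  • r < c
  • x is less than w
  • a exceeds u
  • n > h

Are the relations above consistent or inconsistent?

Every relation is compatible with r < c < u < a < x < b < z < w < h < n; the set is consistent.

consistent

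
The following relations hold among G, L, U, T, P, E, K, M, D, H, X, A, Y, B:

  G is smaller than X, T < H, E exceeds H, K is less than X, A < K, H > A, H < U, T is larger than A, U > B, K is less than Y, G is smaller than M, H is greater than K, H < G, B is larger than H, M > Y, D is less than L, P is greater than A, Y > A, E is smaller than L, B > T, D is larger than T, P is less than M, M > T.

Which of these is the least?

Chaining upward from A: directly above it, K, T, H, P, Y; then B, G, E, D, U, X, M; then L.
That covers every other element, and nothing is given below A, so A is the least.

A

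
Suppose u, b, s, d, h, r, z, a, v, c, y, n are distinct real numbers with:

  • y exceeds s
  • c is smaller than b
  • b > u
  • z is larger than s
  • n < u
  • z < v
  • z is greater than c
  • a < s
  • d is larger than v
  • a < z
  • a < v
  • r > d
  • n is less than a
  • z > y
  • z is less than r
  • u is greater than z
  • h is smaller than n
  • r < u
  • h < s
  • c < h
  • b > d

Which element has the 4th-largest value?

d

Piecing the relations together gives one ordering: c < h < n < a < s < y < z < v < d < r < u < b.
The 4th largest is d.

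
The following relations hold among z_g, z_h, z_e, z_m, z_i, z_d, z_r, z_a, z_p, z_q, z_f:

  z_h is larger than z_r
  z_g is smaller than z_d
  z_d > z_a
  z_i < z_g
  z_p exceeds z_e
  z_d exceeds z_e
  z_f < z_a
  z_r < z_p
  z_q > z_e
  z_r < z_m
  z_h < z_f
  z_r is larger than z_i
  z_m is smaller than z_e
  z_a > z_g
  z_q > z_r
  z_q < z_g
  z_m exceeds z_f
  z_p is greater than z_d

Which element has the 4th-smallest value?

z_f

Chaining the given pairs: z_i < z_r < z_h < z_f < z_m < z_e < z_q < z_g < z_a < z_d < z_p.
The 4th smallest is z_f.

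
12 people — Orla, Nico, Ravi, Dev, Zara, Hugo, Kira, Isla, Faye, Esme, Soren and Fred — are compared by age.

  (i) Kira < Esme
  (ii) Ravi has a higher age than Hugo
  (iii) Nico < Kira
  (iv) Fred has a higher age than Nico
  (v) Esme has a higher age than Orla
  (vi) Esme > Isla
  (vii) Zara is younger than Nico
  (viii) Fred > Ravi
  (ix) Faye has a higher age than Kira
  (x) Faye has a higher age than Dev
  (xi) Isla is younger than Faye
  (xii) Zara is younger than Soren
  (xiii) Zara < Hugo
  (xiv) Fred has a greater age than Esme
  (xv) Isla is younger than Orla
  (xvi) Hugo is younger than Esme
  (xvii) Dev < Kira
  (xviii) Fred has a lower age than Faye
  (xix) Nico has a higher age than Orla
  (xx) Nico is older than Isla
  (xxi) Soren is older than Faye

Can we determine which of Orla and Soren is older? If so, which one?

Soren

Following the relations from Orla: Orla < Nico < Kira < Esme < Fred < Faye < Soren.
So Soren is older.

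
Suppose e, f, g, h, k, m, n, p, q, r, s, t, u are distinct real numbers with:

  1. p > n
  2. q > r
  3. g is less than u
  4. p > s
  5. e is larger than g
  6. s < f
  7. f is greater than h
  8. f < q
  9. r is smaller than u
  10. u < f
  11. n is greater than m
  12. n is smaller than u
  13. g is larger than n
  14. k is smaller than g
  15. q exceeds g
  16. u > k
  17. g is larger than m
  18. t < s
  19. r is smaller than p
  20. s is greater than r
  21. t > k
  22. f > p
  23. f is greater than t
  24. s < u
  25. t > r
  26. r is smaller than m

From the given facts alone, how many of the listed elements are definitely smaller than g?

4

From g the given relations immediately reach k, m, n.
From those, r — 4 in total.
No other element is forced below g by the given relations, so the count is 4.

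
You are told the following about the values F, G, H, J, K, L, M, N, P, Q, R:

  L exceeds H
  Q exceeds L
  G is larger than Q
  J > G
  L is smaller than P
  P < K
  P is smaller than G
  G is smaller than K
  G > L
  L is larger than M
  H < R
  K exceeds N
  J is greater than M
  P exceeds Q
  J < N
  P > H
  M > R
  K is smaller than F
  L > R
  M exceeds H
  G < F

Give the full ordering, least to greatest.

H < R < M < L < Q < P < G < J < N < K < F

The consecutive links are each given: H < R; R < M; M < L; L < Q; Q < P; P < G; G < J; J < N; N < K; K < F.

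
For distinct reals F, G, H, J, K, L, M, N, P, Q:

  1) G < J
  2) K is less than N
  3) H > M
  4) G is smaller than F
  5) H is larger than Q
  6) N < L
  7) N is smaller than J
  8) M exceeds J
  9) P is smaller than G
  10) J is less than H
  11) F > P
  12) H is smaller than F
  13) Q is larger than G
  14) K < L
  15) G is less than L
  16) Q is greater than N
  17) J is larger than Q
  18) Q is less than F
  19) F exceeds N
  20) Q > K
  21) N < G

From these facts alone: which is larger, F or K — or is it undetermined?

K < N and N < G give K < G.
Then G < Q extends the chain to Q.
Then Q < J extends the chain to J.
Then J < M extends the chain to M.
With M < H: K < N < G < Q < J < M < H.
Then H < F extends the chain to F.
So F is larger.

F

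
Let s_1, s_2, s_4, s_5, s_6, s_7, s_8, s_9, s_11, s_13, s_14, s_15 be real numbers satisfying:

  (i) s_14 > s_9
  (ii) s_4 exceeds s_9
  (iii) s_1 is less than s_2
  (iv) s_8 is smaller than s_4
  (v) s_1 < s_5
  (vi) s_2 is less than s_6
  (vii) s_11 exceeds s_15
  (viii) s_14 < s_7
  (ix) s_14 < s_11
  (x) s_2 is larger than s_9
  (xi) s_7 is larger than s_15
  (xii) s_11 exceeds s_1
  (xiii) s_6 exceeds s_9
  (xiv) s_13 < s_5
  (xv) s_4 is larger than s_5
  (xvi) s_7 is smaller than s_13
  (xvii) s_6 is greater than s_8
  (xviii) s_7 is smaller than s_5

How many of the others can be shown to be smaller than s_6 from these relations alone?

From s_6 the given relations immediately reach s_9, s_8, s_2.
From those, s_1 — 4 in total.
No other element is forced below s_6 by the given relations, so the count is 4.

4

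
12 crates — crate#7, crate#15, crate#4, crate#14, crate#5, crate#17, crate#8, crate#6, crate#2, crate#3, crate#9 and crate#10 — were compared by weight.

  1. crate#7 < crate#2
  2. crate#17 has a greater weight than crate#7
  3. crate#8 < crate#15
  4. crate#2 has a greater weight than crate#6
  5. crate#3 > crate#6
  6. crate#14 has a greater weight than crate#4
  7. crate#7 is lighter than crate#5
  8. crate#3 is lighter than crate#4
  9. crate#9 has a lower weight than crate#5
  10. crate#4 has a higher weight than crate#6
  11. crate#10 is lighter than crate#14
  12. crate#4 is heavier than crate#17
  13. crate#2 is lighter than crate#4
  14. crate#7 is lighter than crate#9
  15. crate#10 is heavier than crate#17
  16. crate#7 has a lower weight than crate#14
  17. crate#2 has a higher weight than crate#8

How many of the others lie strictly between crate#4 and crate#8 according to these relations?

1

The relations place crate#8 below crate#4. An element lies strictly between them when it is forced above crate#8 and also forced below crate#4.
Above crate#8: {crate#2, crate#15, crate#14}. Below crate#4: {crate#7, crate#6, crate#2, crate#17, crate#3}.
Intersection: {crate#2} — 1.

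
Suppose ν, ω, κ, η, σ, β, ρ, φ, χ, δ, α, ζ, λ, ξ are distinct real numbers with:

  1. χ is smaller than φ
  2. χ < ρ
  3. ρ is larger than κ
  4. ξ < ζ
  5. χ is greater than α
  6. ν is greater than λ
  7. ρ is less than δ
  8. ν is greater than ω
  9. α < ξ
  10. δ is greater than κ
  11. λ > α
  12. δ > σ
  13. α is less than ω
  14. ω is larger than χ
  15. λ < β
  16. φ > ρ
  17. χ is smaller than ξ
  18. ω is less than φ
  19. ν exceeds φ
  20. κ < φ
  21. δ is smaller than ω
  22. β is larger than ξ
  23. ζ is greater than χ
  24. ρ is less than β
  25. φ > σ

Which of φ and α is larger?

Chaining the given relations: α < χ < ρ < δ < ω < φ.
So α < φ; φ is the larger of the two.

φ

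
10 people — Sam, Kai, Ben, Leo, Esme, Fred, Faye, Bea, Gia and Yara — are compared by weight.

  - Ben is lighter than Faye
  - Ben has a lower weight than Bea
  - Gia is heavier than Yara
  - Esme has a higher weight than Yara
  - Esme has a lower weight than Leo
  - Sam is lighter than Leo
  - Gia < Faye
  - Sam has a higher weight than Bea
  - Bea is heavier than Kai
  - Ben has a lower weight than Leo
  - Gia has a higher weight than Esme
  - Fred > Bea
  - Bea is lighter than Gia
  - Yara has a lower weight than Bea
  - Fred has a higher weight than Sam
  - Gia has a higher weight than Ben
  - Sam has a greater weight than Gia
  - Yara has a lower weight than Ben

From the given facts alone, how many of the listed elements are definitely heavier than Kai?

6

Directly above Kai: Bea.
One step further: Gia, Sam, Fred (4 so far).
One step further: Leo, Faye (6 so far).
No other element is forced above Kai by the given relations, so the count is 6.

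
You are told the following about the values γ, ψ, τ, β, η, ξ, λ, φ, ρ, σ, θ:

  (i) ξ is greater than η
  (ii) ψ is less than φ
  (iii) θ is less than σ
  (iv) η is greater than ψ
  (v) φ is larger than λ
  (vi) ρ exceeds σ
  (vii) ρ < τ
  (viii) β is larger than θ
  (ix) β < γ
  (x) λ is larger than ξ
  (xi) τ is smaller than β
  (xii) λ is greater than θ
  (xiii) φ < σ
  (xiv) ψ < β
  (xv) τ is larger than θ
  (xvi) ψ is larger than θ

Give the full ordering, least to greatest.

θ < ψ < η < ξ < λ < φ < σ < ρ < τ < β < γ

Nothing is placed below θ, so it is least; from there θ < ψ; ψ < η; η < ξ; ξ < λ; λ < φ; φ < σ; σ < ρ; ρ < τ; τ < β; β < γ, each given directly.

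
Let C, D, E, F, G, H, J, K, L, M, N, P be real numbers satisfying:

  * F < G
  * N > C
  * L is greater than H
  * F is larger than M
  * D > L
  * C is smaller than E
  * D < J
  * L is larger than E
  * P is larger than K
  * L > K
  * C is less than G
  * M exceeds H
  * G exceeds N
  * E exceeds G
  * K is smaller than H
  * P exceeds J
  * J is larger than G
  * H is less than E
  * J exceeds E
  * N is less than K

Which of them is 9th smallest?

L

Chaining the given pairs: C < N < K < H < M < F < G < E < L < D < J < P.
Counting 9 from the smallest end gives L.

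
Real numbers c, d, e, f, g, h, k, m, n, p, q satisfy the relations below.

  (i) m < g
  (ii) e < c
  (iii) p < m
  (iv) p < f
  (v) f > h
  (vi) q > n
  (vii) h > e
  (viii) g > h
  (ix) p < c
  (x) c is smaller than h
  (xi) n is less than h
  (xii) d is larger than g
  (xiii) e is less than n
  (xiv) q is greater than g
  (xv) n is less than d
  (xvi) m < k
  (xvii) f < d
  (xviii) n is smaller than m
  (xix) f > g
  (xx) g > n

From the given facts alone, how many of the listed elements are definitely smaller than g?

The elements the relations force below g are e, n, p, c, m, h — no chain reaches any other.
That is 6.

6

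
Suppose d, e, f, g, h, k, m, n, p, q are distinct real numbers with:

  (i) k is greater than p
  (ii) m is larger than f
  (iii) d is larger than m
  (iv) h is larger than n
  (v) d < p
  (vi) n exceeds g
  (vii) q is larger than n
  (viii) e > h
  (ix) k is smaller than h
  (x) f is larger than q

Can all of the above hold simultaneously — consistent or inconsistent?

consistent

The single ordering g < n < q < f < m < d < p < k < h < e satisfies every listed relation, so no contradiction arises.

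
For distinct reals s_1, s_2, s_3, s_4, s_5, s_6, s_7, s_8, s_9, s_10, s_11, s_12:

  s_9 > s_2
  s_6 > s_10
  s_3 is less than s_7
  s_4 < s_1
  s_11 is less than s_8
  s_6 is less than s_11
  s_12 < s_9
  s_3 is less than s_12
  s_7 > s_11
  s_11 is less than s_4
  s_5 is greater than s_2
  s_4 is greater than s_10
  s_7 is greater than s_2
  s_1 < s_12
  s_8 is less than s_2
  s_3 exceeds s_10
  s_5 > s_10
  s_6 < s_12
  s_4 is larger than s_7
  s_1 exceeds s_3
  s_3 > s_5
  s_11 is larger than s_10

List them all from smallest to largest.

Each adjacent pair is fixed by a given relation: s_10 < s_6; s_6 < s_11; s_11 < s_8; s_8 < s_2; s_2 < s_5; s_5 < s_3; s_3 < s_7; s_7 < s_4; s_4 < s_1; s_1 < s_12; s_12 < s_9. Chaining them end to end gives the full order.

s_10 < s_6 < s_11 < s_8 < s_2 < s_5 < s_3 < s_7 < s_4 < s_1 < s_12 < s_9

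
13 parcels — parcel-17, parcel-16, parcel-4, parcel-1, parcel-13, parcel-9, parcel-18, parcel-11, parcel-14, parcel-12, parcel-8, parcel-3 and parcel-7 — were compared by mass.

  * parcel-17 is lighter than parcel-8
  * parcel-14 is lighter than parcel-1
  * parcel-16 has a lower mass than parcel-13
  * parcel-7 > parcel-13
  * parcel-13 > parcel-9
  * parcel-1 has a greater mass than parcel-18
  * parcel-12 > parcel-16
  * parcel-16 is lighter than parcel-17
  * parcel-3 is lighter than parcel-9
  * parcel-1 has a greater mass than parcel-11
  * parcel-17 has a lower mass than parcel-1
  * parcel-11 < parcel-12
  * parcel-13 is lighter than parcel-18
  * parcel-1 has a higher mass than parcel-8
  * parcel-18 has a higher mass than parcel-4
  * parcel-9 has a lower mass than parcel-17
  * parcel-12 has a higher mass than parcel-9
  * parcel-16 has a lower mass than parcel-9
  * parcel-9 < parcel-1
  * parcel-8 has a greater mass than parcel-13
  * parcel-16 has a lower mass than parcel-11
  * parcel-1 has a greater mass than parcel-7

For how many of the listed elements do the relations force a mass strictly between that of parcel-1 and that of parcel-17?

1

The relations place parcel-17 below parcel-1. An element lies strictly between them when it is forced above parcel-17 and also forced below parcel-1.
Above parcel-17: {parcel-8}. Below parcel-1: {parcel-16, parcel-3, parcel-9, parcel-4, parcel-11, parcel-13, parcel-14, parcel-18, parcel-7, parcel-8}.
Intersection: {parcel-8} — 1.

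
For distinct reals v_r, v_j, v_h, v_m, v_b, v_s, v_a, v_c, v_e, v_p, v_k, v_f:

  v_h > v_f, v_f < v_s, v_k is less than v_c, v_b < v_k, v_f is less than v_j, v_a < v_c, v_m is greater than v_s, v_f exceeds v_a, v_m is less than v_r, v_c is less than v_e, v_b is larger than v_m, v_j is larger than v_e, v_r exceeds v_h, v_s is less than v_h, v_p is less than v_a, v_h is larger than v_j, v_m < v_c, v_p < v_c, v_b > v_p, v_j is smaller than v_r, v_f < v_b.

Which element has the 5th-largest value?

v_c

Piecing the relations together gives one ordering: v_p < v_a < v_f < v_s < v_m < v_b < v_k < v_c < v_e < v_j < v_h < v_r.
Counting 5 from the largest end gives v_c.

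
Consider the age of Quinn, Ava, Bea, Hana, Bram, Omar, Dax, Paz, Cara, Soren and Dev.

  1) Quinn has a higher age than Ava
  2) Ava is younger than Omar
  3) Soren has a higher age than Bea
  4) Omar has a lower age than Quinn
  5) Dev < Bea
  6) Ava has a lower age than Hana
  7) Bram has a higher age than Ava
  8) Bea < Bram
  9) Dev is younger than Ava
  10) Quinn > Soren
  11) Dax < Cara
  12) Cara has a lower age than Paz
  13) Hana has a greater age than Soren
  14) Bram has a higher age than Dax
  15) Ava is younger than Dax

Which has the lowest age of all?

Dev

Bea is not least since Dev < Bea; Ava is not least since Dev < Ava; Dax is not least since Ava < Dax; Soren is not least since Bea < Soren; Hana is not least since Soren < Hana; Omar is not least since Ava < Omar; Quinn is not least since Ava < Quinn; Bram is not least since Dax < Bram; Cara is not least since Dax < Cara; Paz is not least since Cara < Paz.
Only Dev has nothing below it, so Dev is the lowest age.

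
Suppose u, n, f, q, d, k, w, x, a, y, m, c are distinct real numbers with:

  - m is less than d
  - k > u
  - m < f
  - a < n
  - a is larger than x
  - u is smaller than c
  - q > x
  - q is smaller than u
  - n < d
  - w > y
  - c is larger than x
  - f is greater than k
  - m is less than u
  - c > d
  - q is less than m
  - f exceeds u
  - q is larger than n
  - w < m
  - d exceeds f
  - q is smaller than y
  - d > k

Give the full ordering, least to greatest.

x < a < n < q < y < w < m < u < k < f < d < c

The consecutive links are each given: x < a; a < n; n < q; q < y; y < w; w < m; m < u; u < k; k < f; f < d; d < c.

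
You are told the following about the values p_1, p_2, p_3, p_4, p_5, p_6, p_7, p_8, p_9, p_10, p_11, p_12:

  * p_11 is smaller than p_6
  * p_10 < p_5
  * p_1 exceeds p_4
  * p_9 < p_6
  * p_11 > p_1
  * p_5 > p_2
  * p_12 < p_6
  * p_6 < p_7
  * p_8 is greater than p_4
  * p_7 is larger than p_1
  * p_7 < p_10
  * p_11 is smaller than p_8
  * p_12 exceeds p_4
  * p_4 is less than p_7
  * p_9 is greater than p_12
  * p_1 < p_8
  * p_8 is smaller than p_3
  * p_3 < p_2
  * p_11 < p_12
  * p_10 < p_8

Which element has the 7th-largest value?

Chaining the given pairs: p_4 < p_1 < p_11 < p_12 < p_9 < p_6 < p_7 < p_10 < p_8 < p_3 < p_2 < p_5.
Counting 7 from the largest end gives p_6.

p_6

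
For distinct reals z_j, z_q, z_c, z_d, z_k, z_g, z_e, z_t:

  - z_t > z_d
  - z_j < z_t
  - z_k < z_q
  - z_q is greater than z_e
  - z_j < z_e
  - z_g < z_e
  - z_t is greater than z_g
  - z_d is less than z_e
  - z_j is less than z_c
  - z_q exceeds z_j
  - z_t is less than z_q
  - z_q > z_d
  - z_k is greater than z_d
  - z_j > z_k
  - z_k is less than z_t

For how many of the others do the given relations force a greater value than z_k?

The elements the relations force above z_k are z_j, z_t, z_e, z_c, z_q — no chain reaches any other.
That is 5.

5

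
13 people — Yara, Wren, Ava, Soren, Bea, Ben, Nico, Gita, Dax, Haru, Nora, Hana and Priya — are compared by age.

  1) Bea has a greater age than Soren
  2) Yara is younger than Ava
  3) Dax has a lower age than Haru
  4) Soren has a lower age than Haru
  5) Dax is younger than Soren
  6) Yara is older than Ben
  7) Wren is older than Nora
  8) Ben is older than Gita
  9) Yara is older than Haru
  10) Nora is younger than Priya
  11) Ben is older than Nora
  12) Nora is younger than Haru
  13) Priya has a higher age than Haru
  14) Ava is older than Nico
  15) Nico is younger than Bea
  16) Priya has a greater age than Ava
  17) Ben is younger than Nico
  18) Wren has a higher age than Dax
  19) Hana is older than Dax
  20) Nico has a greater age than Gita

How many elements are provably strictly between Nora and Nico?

The relations place Nora below Nico. An element lies strictly between them when it is forced above Nora and also forced below Nico.
Above Nora: {Haru, Wren, Ben, Yara, Ava, Priya, Bea}. Below Nico: {Gita, Ben}.
Intersection: {Ben} — 1.

1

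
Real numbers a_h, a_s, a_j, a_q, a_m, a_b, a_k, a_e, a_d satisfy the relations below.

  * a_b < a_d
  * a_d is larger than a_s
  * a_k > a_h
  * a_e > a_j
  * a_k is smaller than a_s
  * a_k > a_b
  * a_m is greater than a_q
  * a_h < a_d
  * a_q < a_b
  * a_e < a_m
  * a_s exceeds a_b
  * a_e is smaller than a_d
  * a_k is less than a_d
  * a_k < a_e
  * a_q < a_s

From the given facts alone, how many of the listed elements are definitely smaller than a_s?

4

From a_s the given relations immediately reach a_q, a_b, a_k.
From those, a_h — 4 in total.
Nothing else is reachable below a_s; 4 in all.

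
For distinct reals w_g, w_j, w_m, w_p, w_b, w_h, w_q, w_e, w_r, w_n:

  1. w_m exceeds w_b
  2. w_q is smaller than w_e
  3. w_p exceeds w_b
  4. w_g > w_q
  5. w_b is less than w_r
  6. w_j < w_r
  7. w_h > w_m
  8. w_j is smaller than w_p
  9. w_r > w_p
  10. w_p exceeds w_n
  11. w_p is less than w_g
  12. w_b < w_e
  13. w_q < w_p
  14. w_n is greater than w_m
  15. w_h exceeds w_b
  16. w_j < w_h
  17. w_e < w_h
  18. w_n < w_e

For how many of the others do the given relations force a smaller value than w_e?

4

Directly below w_e: w_b, w_n, w_q.
One step further: w_m (4 so far).
No other element is forced below w_e by the given relations, so the count is 4.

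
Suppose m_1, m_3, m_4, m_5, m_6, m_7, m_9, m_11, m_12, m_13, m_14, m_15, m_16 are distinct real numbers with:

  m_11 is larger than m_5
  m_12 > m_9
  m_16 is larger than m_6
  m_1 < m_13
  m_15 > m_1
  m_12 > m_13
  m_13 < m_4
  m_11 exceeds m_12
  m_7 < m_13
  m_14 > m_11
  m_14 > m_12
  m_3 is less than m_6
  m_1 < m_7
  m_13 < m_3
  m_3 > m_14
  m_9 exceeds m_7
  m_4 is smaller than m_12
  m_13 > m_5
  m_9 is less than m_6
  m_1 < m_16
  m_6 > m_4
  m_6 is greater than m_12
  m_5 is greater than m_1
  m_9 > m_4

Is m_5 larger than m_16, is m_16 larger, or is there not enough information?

Following the relations from m_5: m_5 < m_13 < m_4 < m_9 < m_12 < m_11 < m_14 < m_3 < m_6 < m_16.
So m_16 is larger.

m_16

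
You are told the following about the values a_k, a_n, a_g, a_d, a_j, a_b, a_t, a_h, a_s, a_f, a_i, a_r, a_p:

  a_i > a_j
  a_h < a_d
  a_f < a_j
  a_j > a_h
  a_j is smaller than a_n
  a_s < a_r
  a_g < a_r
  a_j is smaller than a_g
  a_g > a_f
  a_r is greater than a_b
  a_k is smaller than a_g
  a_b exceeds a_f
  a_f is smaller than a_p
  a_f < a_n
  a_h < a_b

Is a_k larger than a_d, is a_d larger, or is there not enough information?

undetermined

Following every chain through a_k: above a_k we get a_g, a_r.
a_d is not reached, and no chain runs the other way from a_d to a_k.
So the given relations leave the order of a_k and a_d undetermined.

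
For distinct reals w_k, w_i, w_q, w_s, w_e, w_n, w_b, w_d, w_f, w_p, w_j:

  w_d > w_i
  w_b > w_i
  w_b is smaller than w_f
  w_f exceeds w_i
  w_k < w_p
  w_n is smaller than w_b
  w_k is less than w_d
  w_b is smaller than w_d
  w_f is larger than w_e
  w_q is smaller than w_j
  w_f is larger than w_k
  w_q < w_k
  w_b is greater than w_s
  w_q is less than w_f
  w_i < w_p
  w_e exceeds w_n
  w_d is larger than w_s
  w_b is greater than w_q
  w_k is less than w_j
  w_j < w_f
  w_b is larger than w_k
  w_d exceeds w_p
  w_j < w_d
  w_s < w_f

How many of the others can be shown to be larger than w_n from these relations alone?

4

Directly above w_n: w_e, w_b.
One step further: w_f, w_d (4 so far).
No other element is forced above w_n by the given relations, so the count is 4.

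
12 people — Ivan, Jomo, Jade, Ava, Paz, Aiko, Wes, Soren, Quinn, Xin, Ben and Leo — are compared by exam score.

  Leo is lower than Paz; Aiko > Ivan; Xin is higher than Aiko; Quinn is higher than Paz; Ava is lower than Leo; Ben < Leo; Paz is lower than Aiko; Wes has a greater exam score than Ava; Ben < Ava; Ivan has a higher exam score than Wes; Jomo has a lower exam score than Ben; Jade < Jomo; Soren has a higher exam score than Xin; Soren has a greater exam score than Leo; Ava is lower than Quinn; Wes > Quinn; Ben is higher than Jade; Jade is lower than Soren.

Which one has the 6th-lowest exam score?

The consecutive relations fix a unique order: Jade < Jomo < Ben < Ava < Leo < Paz < Quinn < Wes < Ivan < Aiko < Xin < Soren.
Counting 6 from the smallest end gives Paz.

Paz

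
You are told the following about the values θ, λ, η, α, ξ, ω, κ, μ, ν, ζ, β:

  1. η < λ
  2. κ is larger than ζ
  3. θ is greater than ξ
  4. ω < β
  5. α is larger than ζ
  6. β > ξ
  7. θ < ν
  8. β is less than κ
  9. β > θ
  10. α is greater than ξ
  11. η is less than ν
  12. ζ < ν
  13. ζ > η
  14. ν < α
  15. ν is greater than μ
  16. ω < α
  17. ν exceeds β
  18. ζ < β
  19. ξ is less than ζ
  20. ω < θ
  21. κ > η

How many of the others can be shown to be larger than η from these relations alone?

6

From η the given relations immediately reach λ, ζ, κ, ν.
From those, β, α — 6 in total.
Nothing else is reachable above η; 6 in all.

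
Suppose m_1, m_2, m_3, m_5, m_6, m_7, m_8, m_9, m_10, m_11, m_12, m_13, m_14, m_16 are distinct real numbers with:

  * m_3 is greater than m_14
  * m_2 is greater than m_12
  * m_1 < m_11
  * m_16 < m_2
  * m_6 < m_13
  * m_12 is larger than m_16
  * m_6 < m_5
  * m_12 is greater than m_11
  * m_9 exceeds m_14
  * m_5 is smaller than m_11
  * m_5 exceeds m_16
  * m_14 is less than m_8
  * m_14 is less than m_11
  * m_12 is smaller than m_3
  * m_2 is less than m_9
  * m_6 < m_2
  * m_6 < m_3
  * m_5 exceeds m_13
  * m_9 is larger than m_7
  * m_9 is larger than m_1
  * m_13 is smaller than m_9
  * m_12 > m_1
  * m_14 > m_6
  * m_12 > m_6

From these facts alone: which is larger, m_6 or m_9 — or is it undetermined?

m_6 < m_13 and m_13 < m_5 give m_6 < m_5.
With m_5 < m_11: m_6 < m_13 < m_5 < m_11.
Then m_11 < m_12 extends the chain to m_12.
With m_12 < m_2: m_6 < m_13 < m_5 < m_11 < m_12 < m_2.
With m_2 < m_9: m_6 < m_13 < m_5 < m_11 < m_12 < m_2 < m_9.
So m_9 is larger.

m_9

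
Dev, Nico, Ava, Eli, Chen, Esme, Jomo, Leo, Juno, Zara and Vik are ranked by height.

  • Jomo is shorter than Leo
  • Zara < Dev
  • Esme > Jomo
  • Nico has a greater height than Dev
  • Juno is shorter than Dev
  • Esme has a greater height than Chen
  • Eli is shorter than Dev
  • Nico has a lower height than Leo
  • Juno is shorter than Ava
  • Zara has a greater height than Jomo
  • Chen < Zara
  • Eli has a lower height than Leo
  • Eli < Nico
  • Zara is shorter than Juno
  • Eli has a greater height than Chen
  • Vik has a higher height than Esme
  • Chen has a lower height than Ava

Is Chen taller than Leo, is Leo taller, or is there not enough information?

Leo

Chen < Zara and Zara < Juno give Chen < Juno.
With Juno < Dev: Chen < Zara < Juno < Dev.
Then Dev < Nico extends the chain to Nico.
Then Nico < Leo extends the chain to Leo.
So Leo is taller.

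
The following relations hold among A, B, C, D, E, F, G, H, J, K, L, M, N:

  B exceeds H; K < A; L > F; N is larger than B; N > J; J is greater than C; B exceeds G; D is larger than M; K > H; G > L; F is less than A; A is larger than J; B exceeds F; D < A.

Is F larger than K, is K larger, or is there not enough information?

Following every chain through F: above F we get L, G, A, B, N.
K is not reached, and no chain runs the other way from K to F.
So the given relations leave the order of F and K undetermined.

undetermined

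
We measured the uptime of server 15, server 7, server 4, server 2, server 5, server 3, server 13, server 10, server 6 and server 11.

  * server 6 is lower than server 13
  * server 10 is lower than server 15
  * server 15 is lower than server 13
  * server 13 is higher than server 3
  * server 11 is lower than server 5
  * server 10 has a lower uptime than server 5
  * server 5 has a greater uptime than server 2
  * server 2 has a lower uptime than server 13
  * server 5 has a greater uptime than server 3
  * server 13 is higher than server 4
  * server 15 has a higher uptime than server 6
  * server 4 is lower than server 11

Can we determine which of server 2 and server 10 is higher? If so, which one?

Following every chain through server 10: above server 10 we get server 15, server 5, server 13.
server 2 is not reached, and no chain runs the other way from server 2 to server 10.
So the given relations leave the order of server 10 and server 2 undetermined.

undetermined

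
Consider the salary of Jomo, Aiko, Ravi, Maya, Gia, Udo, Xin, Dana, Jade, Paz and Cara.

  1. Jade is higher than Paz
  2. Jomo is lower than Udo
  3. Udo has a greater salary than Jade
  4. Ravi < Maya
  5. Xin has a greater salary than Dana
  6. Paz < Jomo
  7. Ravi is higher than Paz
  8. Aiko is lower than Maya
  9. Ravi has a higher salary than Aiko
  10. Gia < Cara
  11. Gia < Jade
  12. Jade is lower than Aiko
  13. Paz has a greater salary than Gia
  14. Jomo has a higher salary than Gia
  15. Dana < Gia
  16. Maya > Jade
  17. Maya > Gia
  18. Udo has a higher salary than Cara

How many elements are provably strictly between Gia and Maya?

4

The relations place Gia below Maya. An element lies strictly between them when it is forced above Gia and also forced below Maya.
Above Gia: {Paz, Jade, Aiko, Jomo, Ravi, Cara, Udo}. Below Maya: {Dana, Paz, Jade, Aiko, Ravi}.
Intersection: {Paz, Jade, Aiko, Ravi} — 4.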